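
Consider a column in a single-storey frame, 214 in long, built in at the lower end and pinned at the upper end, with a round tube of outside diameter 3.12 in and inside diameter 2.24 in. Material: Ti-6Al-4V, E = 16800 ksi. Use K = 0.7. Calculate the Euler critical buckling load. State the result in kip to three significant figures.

d_o = 3.12 in, d_i = 2.24 in
I = π(d_o⁴ − d_i⁴)/64 = π(3.12⁴ − 2.240⁴)/64 = 3.416 in⁴
Effective length L_e = K·L = 0.7 × 214 = 149.8 in
P_cr = π²EI / L_e² = π² × 16800×10³ × 3.416 / 149.8² = 2.524×10^4 lb

P_cr ≈ 25.2 kip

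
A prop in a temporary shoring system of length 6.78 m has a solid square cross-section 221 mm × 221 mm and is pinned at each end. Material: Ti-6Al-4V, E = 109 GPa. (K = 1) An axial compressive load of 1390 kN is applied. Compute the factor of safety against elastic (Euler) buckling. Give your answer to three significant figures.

n ≈ 3.35

I = a⁴/12 = 221⁴/12 = 1.988×10^8 mm⁴
I = 1.988×10^8 mm⁴ = 1.988×10^-4 m⁴
Effective length L_e = K·L = 1 × 6.78 = 6.780 m
P_cr = π²EI / L_e² = π² × 109×10⁹ × 1.988×10^-4 / 6.780² = 4.652×10^6 N
Factor of safety n = P_cr / P = 4652.2 / 1390 = 3.35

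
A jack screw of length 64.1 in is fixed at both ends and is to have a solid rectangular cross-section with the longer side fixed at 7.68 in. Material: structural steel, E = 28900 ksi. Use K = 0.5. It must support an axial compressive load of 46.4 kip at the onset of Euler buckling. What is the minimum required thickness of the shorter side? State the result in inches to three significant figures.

b ≈ 0.639 in

L_e = K·L = 0.5 × 64.1 = 32.05 in
Required I = P_cr·L_e²/(π²E) = 4.640×10^4 × 32.05² / (π² × 2.89×10^7) = 0.1671 in⁴
Rectangle, weak axis: I_min = h·b³/12 with h = 7.68 in fixed  ⇒  b = (12I/h)^(1/3) = 0.639 in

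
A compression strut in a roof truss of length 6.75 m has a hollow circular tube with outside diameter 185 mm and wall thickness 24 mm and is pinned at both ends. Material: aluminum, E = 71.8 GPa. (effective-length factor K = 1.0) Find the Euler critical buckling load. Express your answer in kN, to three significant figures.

Inner diameter d_i = 185 − 2×24 = 137.0 mm
I = π(d_o⁴ − d_i⁴)/64 = π(185⁴ − 137.0⁴)/64 = 4.021×10^7 mm⁴
I = 4.021×10^7 mm⁴ = 4.021×10^-5 m⁴
Effective length L_e = K·L = 1 × 6.75 = 6.750 m
P_cr = π²EI / L_e² = π² × 71.8×10⁹ × 4.021×10^-5 / 6.750² = 6.253×10^5 N

P_cr ≈ 625 kN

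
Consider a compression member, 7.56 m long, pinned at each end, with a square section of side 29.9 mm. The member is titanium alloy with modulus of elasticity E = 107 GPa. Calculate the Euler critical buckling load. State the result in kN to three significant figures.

I = a⁴/12 = 29.9⁴/12 = 6.660×10^4 mm⁴
I = 6.660×10^4 mm⁴ = 6.660×10^-8 m⁴
Effective length L_e = K·L = 1 × 7.56 = 7.560 m
P_cr = π²EI / L_e² = π² × 107×10⁹ × 6.660×10^-8 / 7.560² = 1.231×10^3 N

P_cr ≈ 1.23 kN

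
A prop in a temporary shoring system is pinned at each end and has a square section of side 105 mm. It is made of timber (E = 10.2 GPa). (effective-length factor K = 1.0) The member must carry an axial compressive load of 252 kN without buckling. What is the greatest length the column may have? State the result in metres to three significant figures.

L_max ≈ 2.01 m

I = a⁴/12 = 105⁴/12 = 1.013×10^7 mm⁴
I = 1.013×10^-5 m⁴
At the buckling limit P_cr = P = 2.520×10^5 N
From P_cr = π²EI/(K·L)²:  L = (1/K)·√(π²EI/P_cr) = (1/1)·√(π²×1.02×10^10×1.013×10^-5/2.520×10^5)
L = 2.01 m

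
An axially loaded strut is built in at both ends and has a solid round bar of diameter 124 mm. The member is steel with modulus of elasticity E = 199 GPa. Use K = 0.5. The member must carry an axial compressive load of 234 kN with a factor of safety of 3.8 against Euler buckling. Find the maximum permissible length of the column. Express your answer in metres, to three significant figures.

L_max ≈ 10.1 m

I = πd⁴/64 = π×124⁴/64 = 1.161×10^7 mm⁴
I = 1.161×10^-5 m⁴
Required critical load P_cr = n·P = 3.8 × 234 = 889.2 kN = 8.892×10^5 N
From P_cr = π²EI/(K·L)²:  L = (1/K)·√(π²EI/P_cr) = (1/0.5)·√(π²×1.99×10^11×1.161×10^-5/8.892×10^5)
L = 10.1 m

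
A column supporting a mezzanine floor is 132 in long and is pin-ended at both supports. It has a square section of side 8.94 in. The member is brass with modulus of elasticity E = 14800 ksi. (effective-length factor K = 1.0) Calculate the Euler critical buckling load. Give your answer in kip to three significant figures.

P_cr ≈ 4460 kip

I = a⁴/12 = 8.94⁴/12 = 532.3 in⁴
Effective length L_e = K·L = 1 × 132 = 132.0 in
P_cr = π²EI / L_e² = π² × 14800×10³ × 532.3 / 132.0² = 4.463×10^6 lb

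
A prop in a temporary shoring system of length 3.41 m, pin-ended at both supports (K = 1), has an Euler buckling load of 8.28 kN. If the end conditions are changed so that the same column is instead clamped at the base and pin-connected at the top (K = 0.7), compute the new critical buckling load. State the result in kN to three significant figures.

P_cr ∝ 1/K², so P_cr,new = P_cr,old × (K_old/K_new)² = 8.28 × (1/0.7)²
= 8.28 × 2.041 = 16.9 kN

P_cr ≈ 16.9 kN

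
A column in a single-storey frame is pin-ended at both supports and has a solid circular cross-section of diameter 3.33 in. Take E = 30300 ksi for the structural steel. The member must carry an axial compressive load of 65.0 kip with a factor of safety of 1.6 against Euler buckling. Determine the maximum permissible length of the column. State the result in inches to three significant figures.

I = πd⁴/64 = π×3.33⁴/64 = 6.036 in⁴
Required critical load P_cr = n·P = 1.6 × 65.0 = 104.0 kip = 1.040×10^5 lb
From P_cr = π²EI/(K·L)²:  L = (1/K)·√(π²EI/P_cr) = (1/1)·√(π²×3.03×10^7×6.036/1.040×10^5)
L = 132 in

L_max ≈ 132 in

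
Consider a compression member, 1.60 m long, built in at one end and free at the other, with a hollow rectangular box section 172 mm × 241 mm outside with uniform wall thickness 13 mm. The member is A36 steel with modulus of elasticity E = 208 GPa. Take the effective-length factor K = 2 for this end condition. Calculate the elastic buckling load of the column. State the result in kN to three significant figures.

Inner dimensions: h_i = 241 − 2×13 = 215.0 mm, b_i = 172 − 2×13 = 146.0 mm
Weak-axis I_min = (h_o·b_o³ − h_i·b_i³)/12 with b_o = 172, b_i = 146.0 mm (shorter outer/inner sides).
I_min = (241×172³ − 215.0×146.0³)/12 = 4.643×10^7 mm⁴
I = 4.643×10^7 mm⁴ = 4.643×10^-5 m⁴
Effective length L_e = K·L = 2 × 1.60 = 3.200 m
P_cr = π²EI / L_e² = π² × 208×10⁹ × 4.643×10^-5 / 3.200² = 9.309×10^6 N

P_cr ≈ 9310 kN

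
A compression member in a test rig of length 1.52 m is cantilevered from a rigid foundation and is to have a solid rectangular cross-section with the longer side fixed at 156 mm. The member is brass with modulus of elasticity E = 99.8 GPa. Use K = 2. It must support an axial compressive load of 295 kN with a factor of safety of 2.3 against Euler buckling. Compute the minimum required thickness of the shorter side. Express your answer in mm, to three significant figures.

Required P_cr = n·P = 2.3 × 295 = 678.5 kN
L_e = K·L = 2 × 1.52 = 3.040 m
Required I = P_cr·L_e²/(π²E) = 6.785×10^5 × 3.040² / (π² × 9.98×10^10) = 6.366×10^-6 m⁴
I_req = 6.366×10^6 mm⁴
Rectangle, weak axis: I_min = h·b³/12 with h = 156 mm fixed  ⇒  b = (12I/h)^(1/3) = 78.8 mm

b ≈ 78.8 mm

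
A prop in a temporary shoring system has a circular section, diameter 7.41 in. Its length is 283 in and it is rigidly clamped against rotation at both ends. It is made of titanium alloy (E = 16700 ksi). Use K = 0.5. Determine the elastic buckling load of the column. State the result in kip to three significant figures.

P_cr ≈ 1220 kip

I = πd⁴/64 = π×7.41⁴/64 = 148.0 in⁴
Effective length L_e = K·L = 0.5 × 283 = 141.5 in
P_cr = π²EI / L_e² = π² × 16700×10³ × 148.0 / 141.5² = 1.218×10^6 lb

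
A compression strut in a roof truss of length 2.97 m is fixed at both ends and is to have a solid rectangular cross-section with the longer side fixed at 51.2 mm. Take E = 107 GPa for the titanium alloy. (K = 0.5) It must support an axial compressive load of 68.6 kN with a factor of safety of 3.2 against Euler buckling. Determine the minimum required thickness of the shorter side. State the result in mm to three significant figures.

Required P_cr = n·P = 3.2 × 68.6 = 219.5 kN
L_e = K·L = 0.5 × 2.97 = 1.485 m
Required I = P_cr·L_e²/(π²E) = 2.195×10^5 × 1.485² / (π² × 1.07×10^11) = 4.584×10^-7 m⁴
I_req = 4.584×10^5 mm⁴
Rectangle, weak axis: I_min = h·b³/12 with h = 51.2 mm fixed  ⇒  b = (12I/h)^(1/3) = 47.5 mm

b ≈ 47.5 mm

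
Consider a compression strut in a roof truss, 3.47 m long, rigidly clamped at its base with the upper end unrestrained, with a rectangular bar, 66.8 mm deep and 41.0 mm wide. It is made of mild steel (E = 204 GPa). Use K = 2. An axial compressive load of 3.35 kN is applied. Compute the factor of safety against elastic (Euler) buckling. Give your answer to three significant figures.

n ≈ 4.79

Buckling occurs about the weak axis: I_min = h·b³/12 with b = 41.0 mm (the shorter side).
I_min = 66.8×41.0³/12 = 3.837×10^5 mm⁴
I = 3.837×10^5 mm⁴ = 3.837×10^-7 m⁴
Effective length L_e = K·L = 2 × 3.47 = 6.940 m
P_cr = π²EI / L_e² = π² × 204×10⁹ × 3.837×10^-7 / 6.940² = 1.604×10^4 N
Factor of safety n = P_cr / P = 16.038 / 3.35 = 4.79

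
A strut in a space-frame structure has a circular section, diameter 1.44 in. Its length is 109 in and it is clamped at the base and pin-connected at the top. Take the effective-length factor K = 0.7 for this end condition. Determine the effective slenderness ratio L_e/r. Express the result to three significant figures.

I = πd⁴/64 = π×1.44⁴/64 = 0.2111 in⁴
A = 1.629 in²;  r_min = √(I/A) = √(0.2111/1.629) = 0.3600 in
L_e = K·L = 0.7 × 109 = 76.30 in
λ = L_e / r_min = 76.300 / 0.3600 = 212

λ ≈ 212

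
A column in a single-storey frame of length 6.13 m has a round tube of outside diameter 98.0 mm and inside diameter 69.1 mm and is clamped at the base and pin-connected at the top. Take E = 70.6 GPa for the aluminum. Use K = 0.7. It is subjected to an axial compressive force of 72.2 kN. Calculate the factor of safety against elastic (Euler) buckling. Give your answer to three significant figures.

d_o = 98.0 mm, d_i = 69.1 mm
I = π(d_o⁴ − d_i⁴)/64 = π(98.0⁴ − 69.10⁴)/64 = 3.409×10^6 mm⁴
I = 3.409×10^6 mm⁴ = 3.409×10^-6 m⁴
Effective length L_e = K·L = 0.7 × 6.13 = 4.291 m
P_cr = π²EI / L_e² = π² × 70.6×10⁹ × 3.409×10^-6 / 4.291² = 1.290×10^5 N
Factor of safety n = P_cr / P = 128.99 / 72.2 = 1.79

n ≈ 1.79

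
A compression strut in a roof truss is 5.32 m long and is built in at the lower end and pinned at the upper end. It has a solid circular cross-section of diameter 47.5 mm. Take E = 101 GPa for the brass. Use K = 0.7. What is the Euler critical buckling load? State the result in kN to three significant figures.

I = πd⁴/64 = π×47.5⁴/64 = 2.499×10^5 mm⁴
I = 2.499×10^5 mm⁴ = 2.499×10^-7 m⁴
Effective length L_e = K·L = 0.7 × 5.32 = 3.724 m
P_cr = π²EI / L_e² = π² × 101×10⁹ × 2.499×10^-7 / 3.724² = 1.796×10^4 N

P_cr ≈ 18.0 kN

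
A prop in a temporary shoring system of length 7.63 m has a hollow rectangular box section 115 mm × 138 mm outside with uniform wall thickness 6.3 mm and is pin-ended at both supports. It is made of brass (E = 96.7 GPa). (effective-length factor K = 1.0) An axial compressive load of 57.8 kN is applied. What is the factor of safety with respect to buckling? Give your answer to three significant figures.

n ≈ 1.78

Inner dimensions: h_i = 138 − 2×6.3 = 125.4 mm, b_i = 115 − 2×6.3 = 102.4 mm
Weak-axis I_min = (h_o·b_o³ − h_i·b_i³)/12 with b_o = 115, b_i = 102.4 mm (shorter outer/inner sides).
I_min = (138×115³ − 125.4×102.4³)/12 = 6.269×10^6 mm⁴
I = 6.269×10^6 mm⁴ = 6.269×10^-6 m⁴
Effective length L_e = K·L = 1 × 7.63 = 7.630 m
P_cr = π²EI / L_e² = π² × 96.7×10⁹ × 6.269×10^-6 / 7.630² = 1.028×10^5 N
Factor of safety n = P_cr / P = 102.78 / 57.8 = 1.78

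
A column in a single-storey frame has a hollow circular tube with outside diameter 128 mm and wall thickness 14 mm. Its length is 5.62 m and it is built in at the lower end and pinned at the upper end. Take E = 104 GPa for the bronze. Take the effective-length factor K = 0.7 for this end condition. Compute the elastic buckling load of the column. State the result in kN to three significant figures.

Inner diameter d_i = 128 − 2×14 = 100.0 mm
I = π(d_o⁴ − d_i⁴)/64 = π(128⁴ − 100.0⁴)/64 = 8.268×10^6 mm⁴
I = 8.268×10^6 mm⁴ = 8.268×10^-6 m⁴
Effective length L_e = K·L = 0.7 × 5.62 = 3.934 m
P_cr = π²EI / L_e² = π² × 104×10⁹ × 8.268×10^-6 / 3.934² = 5.484×10^5 N

P_cr ≈ 548 kN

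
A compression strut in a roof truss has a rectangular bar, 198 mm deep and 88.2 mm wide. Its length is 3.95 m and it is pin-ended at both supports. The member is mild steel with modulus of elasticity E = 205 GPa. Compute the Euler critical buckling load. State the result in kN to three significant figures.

Buckling occurs about the weak axis: I_min = h·b³/12 with b = 88.2 mm (the shorter side).
I_min = 198×88.2³/12 = 1.132×10^7 mm⁴
I = 1.132×10^7 mm⁴ = 1.132×10^-5 m⁴
Effective length L_e = K·L = 1 × 3.95 = 3.950 m
P_cr = π²EI / L_e² = π² × 205×10⁹ × 1.132×10^-5 / 3.950² = 1.468×10^6 N

P_cr ≈ 1470 kN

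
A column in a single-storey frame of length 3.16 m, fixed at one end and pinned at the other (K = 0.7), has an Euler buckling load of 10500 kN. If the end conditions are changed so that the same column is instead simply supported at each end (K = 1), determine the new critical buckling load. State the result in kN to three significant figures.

P_cr ∝ 1/K², so P_cr,new = P_cr,old × (K_old/K_new)² = 10500 × (0.7/1)²
= 10500 × 0.4900 = 5140 kN

P_cr ≈ 5140 kN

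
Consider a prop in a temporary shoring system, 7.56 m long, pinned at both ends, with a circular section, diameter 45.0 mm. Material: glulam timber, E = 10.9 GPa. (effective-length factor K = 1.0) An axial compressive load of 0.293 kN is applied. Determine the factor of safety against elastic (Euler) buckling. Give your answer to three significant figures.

I = πd⁴/64 = π×45.0⁴/64 = 2.013×10^5 mm⁴
I = 2.013×10^5 mm⁴ = 2.013×10^-7 m⁴
Effective length L_e = K·L = 1 × 7.56 = 7.560 m
P_cr = π²EI / L_e² = π² × 10.9×10⁹ × 2.013×10^-7 / 7.560² = 378.9 N
Factor of safety n = P_cr / P = 0.37888 / 0.293 = 1.29

n ≈ 1.29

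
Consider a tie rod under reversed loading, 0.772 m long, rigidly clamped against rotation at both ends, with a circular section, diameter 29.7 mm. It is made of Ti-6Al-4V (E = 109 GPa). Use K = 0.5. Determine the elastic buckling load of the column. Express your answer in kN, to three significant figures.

P_cr ≈ 276 kN

I = πd⁴/64 = π×29.7⁴/64 = 3.819×10^4 mm⁴
I = 3.819×10^4 mm⁴ = 3.819×10^-8 m⁴
Effective length L_e = K·L = 0.5 × 0.772 = 0.3860 m
P_cr = π²EI / L_e² = π² × 109×10⁹ × 3.819×10^-8 / 0.3860² = 2.758×10^5 N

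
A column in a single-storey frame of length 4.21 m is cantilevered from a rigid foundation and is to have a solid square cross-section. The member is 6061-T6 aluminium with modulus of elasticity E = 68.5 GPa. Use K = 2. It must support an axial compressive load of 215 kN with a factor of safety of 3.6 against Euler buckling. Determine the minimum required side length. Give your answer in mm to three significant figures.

a ≈ 177 mm

Required P_cr = n·P = 3.6 × 215 = 774.0 kN
L_e = K·L = 2 × 4.21 = 8.420 m
Required I = P_cr·L_e²/(π²E) = 7.740×10^5 × 8.420² / (π² × 6.85×10^10) = 8.117×10^-5 m⁴
I_req = 8.117×10^7 mm⁴
Solid square: I = a⁴/12  ⇒  a = (12I)^(1/4) = (12×8.117×10^7)^(1/4) = 177 mm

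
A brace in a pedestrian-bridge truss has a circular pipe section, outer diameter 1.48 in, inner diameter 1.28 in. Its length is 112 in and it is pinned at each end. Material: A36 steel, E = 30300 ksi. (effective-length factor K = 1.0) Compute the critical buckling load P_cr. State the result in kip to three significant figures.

P_cr ≈ 2.47 kip

d_o = 1.48 in, d_i = 1.28 in
I = π(d_o⁴ − d_i⁴)/64 = π(1.48⁴ − 1.280⁴)/64 = 0.1037 in⁴
Effective length L_e = K·L = 1 × 112 = 112.0 in
P_cr = π²EI / L_e² = π² × 30300×10³ × 0.1037 / 112.0² = 2.473×10^3 lb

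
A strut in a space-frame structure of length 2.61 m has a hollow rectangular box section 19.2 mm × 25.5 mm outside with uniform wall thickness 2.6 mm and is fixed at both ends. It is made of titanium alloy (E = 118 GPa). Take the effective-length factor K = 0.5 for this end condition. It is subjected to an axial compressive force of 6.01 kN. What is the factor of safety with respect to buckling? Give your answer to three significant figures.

Inner dimensions: h_i = 25.5 − 2×2.6 = 20.30 mm, b_i = 19.2 − 2×2.6 = 14.00 mm
Weak-axis I_min = (h_o·b_o³ − h_i·b_i³)/12 with b_o = 19.2, b_i = 14.00 mm (shorter outer/inner sides).
I_min = (25.5×19.2³ − 20.30×14.00³)/12 = 1.040×10^4 mm⁴
I = 1.040×10^4 mm⁴ = 1.040×10^-8 m⁴
Effective length L_e = K·L = 0.5 × 2.61 = 1.305 m
P_cr = π²EI / L_e² = π² × 118×10⁹ × 1.040×10^-8 / 1.305² = 7.111×10^3 N
Factor of safety n = P_cr / P = 7.1111 / 6.01 = 1.18

n ≈ 1.18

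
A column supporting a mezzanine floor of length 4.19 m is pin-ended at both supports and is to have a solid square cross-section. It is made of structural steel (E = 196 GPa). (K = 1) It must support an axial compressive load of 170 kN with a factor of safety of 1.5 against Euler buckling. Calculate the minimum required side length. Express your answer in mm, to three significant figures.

a ≈ 72.6 mm

Required P_cr = n·P = 1.5 × 170 = 255.0 kN
L_e = K·L = 1 × 4.19 = 4.190 m
Required I = P_cr·L_e²/(π²E) = 2.550×10^5 × 4.190² / (π² × 1.96×10^11) = 2.314×10^-6 m⁴
I_req = 2.314×10^6 mm⁴
Solid square: I = a⁴/12  ⇒  a = (12I)^(1/4) = (12×2.314×10^6)^(1/4) = 72.6 mm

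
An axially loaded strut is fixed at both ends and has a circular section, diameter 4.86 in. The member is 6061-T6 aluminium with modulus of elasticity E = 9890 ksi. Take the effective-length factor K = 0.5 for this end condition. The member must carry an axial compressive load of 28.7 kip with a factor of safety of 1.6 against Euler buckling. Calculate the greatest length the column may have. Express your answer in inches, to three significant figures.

I = πd⁴/64 = π×4.86⁴/64 = 27.39 in⁴
Required critical load P_cr = n·P = 1.6 × 28.7 = 45.92 kip = 4.592×10^4 lb
From P_cr = π²EI/(K·L)²:  L = (1/K)·√(π²EI/P_cr) = (1/0.5)·√(π²×9.89×10^6×27.39/4.592×10^4)
L = 483 in

L_max ≈ 483 in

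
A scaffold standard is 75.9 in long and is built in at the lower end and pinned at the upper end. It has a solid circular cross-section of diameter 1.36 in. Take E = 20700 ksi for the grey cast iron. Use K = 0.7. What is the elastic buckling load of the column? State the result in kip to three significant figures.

I = πd⁴/64 = π×1.36⁴/64 = 0.1679 in⁴
Effective length L_e = K·L = 0.7 × 75.9 = 53.13 in
P_cr = π²EI / L_e² = π² × 20700×10³ × 0.1679 / 53.13² = 1.215×10^4 lb

P_cr ≈ 12.2 kip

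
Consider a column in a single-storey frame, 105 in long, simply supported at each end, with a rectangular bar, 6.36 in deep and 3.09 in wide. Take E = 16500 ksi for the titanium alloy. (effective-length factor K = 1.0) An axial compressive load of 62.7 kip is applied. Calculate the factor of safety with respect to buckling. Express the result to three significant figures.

n ≈ 3.68

Buckling occurs about the weak axis: I_min = h·b³/12 with b = 3.09 in (the shorter side).
I_min = 6.36×3.09³/12 = 15.64 in⁴
Effective length L_e = K·L = 1 × 105 = 105.0 in
P_cr = π²EI / L_e² = π² × 16500×10³ × 15.64 / 105.0² = 2.310×10^5 lb
Factor of safety n = P_cr / P = 230.97 / 62.7 = 3.68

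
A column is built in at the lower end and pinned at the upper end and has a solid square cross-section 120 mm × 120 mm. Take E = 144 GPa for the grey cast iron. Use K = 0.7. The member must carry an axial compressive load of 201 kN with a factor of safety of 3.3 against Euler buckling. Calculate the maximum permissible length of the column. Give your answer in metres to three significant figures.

L_max ≈ 8.69 m

I = a⁴/12 = 120⁴/12 = 1.728×10^7 mm⁴
I = 1.728×10^-5 m⁴
Required critical load P_cr = n·P = 3.3 × 201 = 663.3 kN = 6.633×10^5 N
From P_cr = π²EI/(K·L)²:  L = (1/K)·√(π²EI/P_cr) = (1/0.7)·√(π²×1.44×10^11×1.728×10^-5/6.633×10^5)
L = 8.69 m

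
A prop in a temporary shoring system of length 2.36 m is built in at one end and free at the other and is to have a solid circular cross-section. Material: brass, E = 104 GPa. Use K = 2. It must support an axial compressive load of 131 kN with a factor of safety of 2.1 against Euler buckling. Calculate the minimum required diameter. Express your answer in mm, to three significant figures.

Required P_cr = n·P = 2.1 × 131 = 275.1 kN
L_e = K·L = 2 × 2.36 = 4.720 m
Required I = P_cr·L_e²/(π²E) = 2.751×10^5 × 4.720² / (π² × 1.04×10^11) = 5.971×10^-6 m⁴
I_req = 5.971×10^6 mm⁴
Solid circle: I = πd⁴/64  ⇒  d = (64I/π)^(1/4) = (64×5.971×10^6/π)^(1/4) = 105 mm

d ≈ 105 mm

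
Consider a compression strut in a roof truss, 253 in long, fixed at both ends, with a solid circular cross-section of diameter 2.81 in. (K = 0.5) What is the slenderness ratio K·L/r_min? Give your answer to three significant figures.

λ ≈ 180

I = πd⁴/64 = π×2.81⁴/64 = 3.061 in⁴
A = 6.202 in²;  r_min = √(I/A) = √(3.061/6.202) = 0.7025 in
L_e = K·L = 0.5 × 253 = 126.5 in
λ = L_e / r_min = 126.50 / 0.7025 = 180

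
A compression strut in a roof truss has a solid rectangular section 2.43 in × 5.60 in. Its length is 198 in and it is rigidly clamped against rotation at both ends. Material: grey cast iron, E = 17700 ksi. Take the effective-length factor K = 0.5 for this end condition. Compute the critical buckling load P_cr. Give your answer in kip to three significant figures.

P_cr ≈ 119 kip

Buckling occurs about the weak axis: I_min = h·b³/12 with b = 2.43 in (the shorter side).
I_min = 5.60×2.43³/12 = 6.696 in⁴
Effective length L_e = K·L = 0.5 × 198 = 99.00 in
P_cr = π²EI / L_e² = π² × 17700×10³ × 6.696 / 99.00² = 1.194×10^5 lb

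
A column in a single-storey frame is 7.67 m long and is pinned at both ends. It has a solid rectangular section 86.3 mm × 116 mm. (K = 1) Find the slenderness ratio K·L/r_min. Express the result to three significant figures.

λ ≈ 308

For a rectangle r_min = b/√12 = 86.3/√12 = 24.91 mm
L_e = K·L = 1 × 7.67 m = 7.670 m = 7670.0 mm
λ = L_e / r_min = 7670.0 / 24.91 = 308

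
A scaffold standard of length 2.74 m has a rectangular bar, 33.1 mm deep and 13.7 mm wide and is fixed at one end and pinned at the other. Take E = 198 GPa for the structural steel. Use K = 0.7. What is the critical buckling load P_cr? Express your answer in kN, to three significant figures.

P_cr ≈ 3.77 kN

Buckling occurs about the weak axis: I_min = h·b³/12 with b = 13.7 mm (the shorter side).
I_min = 33.1×13.7³/12 = 7.093×10^3 mm⁴
I = 7.093×10^3 mm⁴ = 7.093×10^-9 m⁴
Effective length L_e = K·L = 0.7 × 2.74 = 1.918 m
P_cr = π²EI / L_e² = π² × 198×10⁹ × 7.093×10^-9 / 1.918² = 3.768×10^3 N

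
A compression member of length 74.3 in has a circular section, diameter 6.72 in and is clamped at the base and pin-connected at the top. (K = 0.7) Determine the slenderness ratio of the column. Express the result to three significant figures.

λ ≈ 31.0

For a solid circle r = d/4 = 6.72/4 = 1.680 in
L_e = K·L = 0.7 × 74.3 = 52.01 in
λ = L_e / r_min = 52.010 / 1.680 = 31.0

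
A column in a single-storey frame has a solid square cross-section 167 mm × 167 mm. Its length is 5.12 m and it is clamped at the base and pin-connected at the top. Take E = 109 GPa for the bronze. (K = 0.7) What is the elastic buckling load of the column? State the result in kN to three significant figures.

P_cr ≈ 5430 kN

I = a⁴/12 = 167⁴/12 = 6.482×10^7 mm⁴
I = 6.482×10^7 mm⁴ = 6.482×10^-5 m⁴
Effective length L_e = K·L = 0.7 × 5.12 = 3.584 m
P_cr = π²EI / L_e² = π² × 109×10⁹ × 6.482×10^-5 / 3.584² = 5.428×10^6 N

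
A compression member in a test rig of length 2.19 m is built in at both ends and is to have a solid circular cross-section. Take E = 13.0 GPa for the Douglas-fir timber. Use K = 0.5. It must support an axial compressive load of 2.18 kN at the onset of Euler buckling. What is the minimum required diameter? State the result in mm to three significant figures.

d ≈ 25.4 mm

L_e = K·L = 0.5 × 2.19 = 1.095 m
Required I = P_cr·L_e²/(π²E) = 2.180×10^3 × 1.095² / (π² × 1.30×10^10) = 2.037×10^-8 m⁴
I_req = 2.037×10^4 mm⁴
Solid circle: I = πd⁴/64  ⇒  d = (64I/π)^(1/4) = (64×2.037×10^4/π)^(1/4) = 25.4 mm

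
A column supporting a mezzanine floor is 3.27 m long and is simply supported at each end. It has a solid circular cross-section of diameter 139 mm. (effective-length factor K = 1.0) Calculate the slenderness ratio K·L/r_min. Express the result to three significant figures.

I = πd⁴/64 = π×139⁴/64 = 1.832×10^7 mm⁴
A = 1.517×10^4 mm²;  r_min = √(I/A) = √(1.832×10^7/1.517×10^4) = 34.75 mm
L_e = K·L = 1 × 3.27 m = 3.270 m = 3270.0 mm
λ = L_e / r_min = 3270.0 / 34.75 = 94.1

λ ≈ 94.1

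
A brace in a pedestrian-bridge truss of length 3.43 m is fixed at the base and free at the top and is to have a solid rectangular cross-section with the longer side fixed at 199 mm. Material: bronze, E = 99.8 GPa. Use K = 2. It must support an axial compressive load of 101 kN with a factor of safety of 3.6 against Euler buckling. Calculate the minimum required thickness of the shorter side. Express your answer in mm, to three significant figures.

Required P_cr = n·P = 3.6 × 101 = 363.6 kN
L_e = K·L = 2 × 3.43 = 6.860 m
Required I = P_cr·L_e²/(π²E) = 3.636×10^5 × 6.860² / (π² × 9.98×10^10) = 1.737×10^-5 m⁴
I_req = 1.737×10^7 mm⁴
Rectangle, weak axis: I_min = h·b³/12 with h = 199 mm fixed  ⇒  b = (12I/h)^(1/3) = 102 mm

b ≈ 102 mm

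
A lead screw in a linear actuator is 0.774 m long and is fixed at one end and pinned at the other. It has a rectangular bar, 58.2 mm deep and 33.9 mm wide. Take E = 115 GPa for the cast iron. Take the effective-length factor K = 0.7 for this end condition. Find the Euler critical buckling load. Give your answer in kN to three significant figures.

Buckling occurs about the weak axis: I_min = h·b³/12 with b = 33.9 mm (the shorter side).
I_min = 58.2×33.9³/12 = 1.889×10^5 mm⁴
I = 1.889×10^5 mm⁴ = 1.889×10^-7 m⁴
Effective length L_e = K·L = 0.7 × 0.774 = 0.5418 m
P_cr = π²EI / L_e² = π² × 115×10⁹ × 1.889×10^-7 / 0.5418² = 7.306×10^5 N

P_cr ≈ 731 kN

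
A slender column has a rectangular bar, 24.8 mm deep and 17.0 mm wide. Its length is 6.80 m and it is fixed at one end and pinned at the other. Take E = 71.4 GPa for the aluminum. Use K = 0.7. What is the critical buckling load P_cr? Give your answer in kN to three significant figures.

Buckling occurs about the weak axis: I_min = h·b³/12 with b = 17.0 mm (the shorter side).
I_min = 24.8×17.0³/12 = 1.015×10^4 mm⁴
I = 1.015×10^4 mm⁴ = 1.015×10^-8 m⁴
Effective length L_e = K·L = 0.7 × 6.80 = 4.760 m
P_cr = π²EI / L_e² = π² × 71.4×10⁹ × 1.015×10^-8 / 4.760² = 315.8 N

P_cr ≈ 0.316 kN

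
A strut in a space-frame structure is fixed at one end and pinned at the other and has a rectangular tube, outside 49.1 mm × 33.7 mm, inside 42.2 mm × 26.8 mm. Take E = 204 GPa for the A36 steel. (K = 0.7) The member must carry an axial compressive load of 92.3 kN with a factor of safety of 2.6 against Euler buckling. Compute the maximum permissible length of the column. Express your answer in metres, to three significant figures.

L_max ≈ 1.23 m

Weak-axis I_min = (h_o·b_o³ − h_i·b_i³)/12 with b_o = 33.7, b_i = 26.80 mm (shorter outer/inner sides).
I_min = (49.1×33.7³ − 42.20×26.80³)/12 = 8.891×10^4 mm⁴
I = 8.891×10^-8 m⁴
Required critical load P_cr = n·P = 2.6 × 92.3 = 240.0 kN = 2.400×10^5 N
From P_cr = π²EI/(K·L)²:  L = (1/K)·√(π²EI/P_cr) = (1/0.7)·√(π²×2.04×10^11×8.891×10^-8/2.400×10^5)
L = 1.23 m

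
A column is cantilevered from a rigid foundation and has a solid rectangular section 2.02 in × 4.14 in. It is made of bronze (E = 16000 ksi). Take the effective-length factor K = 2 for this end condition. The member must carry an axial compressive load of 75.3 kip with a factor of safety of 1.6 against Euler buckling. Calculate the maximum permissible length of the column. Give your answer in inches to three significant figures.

L_max ≈ 30.5 in

Buckling occurs about the weak axis: I_min = h·b³/12 with b = 2.02 in (the shorter side).
I_min = 4.14×2.02³/12 = 2.844 in⁴
Required critical load P_cr = n·P = 1.6 × 75.3 = 120.5 kip = 1.205×10^5 lb
From P_cr = π²EI/(K·L)²:  L = (1/K)·√(π²EI/P_cr) = (1/2)·√(π²×1.60×10^7×2.844/1.205×10^5)
L = 30.5 in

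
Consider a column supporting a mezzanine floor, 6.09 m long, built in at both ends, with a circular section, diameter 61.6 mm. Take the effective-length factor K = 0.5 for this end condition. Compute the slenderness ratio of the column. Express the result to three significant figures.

For a solid circle r = d/4 = 61.6/4 = 15.40 mm
L_e = K·L = 0.5 × 6.09 m = 3.045 m = 3045.0 mm
λ = L_e / r_min = 3045.0 / 15.40 = 198

λ ≈ 198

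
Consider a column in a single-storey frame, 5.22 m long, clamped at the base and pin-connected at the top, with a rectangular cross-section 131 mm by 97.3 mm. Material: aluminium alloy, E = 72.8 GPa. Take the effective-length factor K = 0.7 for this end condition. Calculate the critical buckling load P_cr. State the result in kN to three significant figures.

P_cr ≈ 541 kN

Buckling occurs about the weak axis: I_min = h·b³/12 with b = 97.3 mm (the shorter side).
I_min = 131×97.3³/12 = 1.006×10^7 mm⁴
I = 1.006×10^7 mm⁴ = 1.006×10^-5 m⁴
Effective length L_e = K·L = 0.7 × 5.22 = 3.654 m
P_cr = π²EI / L_e² = π² × 72.8×10⁹ × 1.006×10^-5 / 3.654² = 5.412×10^5 N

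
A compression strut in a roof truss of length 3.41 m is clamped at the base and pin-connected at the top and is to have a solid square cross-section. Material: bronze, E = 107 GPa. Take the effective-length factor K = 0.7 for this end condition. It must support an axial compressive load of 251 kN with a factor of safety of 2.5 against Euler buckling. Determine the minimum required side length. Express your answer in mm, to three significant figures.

Required P_cr = n·P = 2.5 × 251 = 627.5 kN
L_e = K·L = 0.7 × 3.41 = 2.387 m
Required I = P_cr·L_e²/(π²E) = 6.275×10^5 × 2.387² / (π² × 1.07×10^11) = 3.386×10^-6 m⁴
I_req = 3.386×10^6 mm⁴
Solid square: I = a⁴/12  ⇒  a = (12I)^(1/4) = (12×3.386×10^6)^(1/4) = 79.8 mm

a ≈ 79.8 mm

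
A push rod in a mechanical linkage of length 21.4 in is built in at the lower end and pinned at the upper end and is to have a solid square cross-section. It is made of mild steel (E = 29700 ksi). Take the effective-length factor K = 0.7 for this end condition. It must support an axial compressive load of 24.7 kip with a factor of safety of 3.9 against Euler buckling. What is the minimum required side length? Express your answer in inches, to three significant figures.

Required P_cr = n·P = 3.9 × 24.7 = 96.33 kip
L_e = K·L = 0.7 × 21.4 = 14.98 in
Required I = P_cr·L_e²/(π²E) = 9.633×10^4 × 14.98² / (π² × 2.97×10^7) = 7.374×10^-2 in⁴
Solid square: I = a⁴/12  ⇒  a = (12I)^(1/4) = (12×7.374×10^-2)^(1/4) = 0.970 in

a ≈ 0.970 in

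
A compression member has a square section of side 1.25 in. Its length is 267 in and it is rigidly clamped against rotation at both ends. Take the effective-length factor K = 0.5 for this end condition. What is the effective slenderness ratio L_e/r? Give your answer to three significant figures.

λ ≈ 370

For a square r = a/√12 = 1.25/√12 = 0.3608 in
L_e = K·L = 0.5 × 267 = 133.5 in
λ = L_e / r_min = 133.50 / 0.3608 = 370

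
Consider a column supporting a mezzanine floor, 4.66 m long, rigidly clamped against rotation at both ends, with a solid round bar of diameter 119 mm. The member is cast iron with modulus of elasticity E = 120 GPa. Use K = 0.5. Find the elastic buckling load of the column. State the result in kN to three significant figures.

I = πd⁴/64 = π×119⁴/64 = 9.844×10^6 mm⁴
I = 9.844×10^6 mm⁴ = 9.844×10^-6 m⁴
Effective length L_e = K·L = 0.5 × 4.66 = 2.330 m
P_cr = π²EI / L_e² = π² × 120×10⁹ × 9.844×10^-6 / 2.330² = 2.147×10^6 N

P_cr ≈ 2150 kN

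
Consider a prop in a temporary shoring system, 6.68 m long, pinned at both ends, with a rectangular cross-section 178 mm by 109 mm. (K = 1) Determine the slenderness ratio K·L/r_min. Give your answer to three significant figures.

Buckling occurs about the weak axis: I_min = h·b³/12 with b = 109 mm (the shorter side).
I_min = 178×109³/12 = 1.921×10^7 mm⁴
A = 1.940×10^4 mm²;  r_min = √(I/A) = √(1.921×10^7/1.940×10^4) = 31.47 mm
L_e = K·L = 1 × 6.68 m = 6.680 m = 6680.0 mm
λ = L_e / r_min = 6680.0 / 31.47 = 212

λ ≈ 212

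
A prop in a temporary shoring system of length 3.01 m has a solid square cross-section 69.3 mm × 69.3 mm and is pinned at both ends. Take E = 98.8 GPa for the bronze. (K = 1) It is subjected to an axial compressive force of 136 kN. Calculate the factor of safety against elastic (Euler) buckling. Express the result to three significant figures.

I = a⁴/12 = 69.3⁴/12 = 1.922×10^6 mm⁴
I = 1.922×10^6 mm⁴ = 1.922×10^-6 m⁴
Effective length L_e = K·L = 1 × 3.01 = 3.010 m
P_cr = π²EI / L_e² = π² × 98.8×10⁹ × 1.922×10^-6 / 3.010² = 2.069×10^5 N
Factor of safety n = P_cr / P = 206.86 / 136 = 1.52

n ≈ 1.52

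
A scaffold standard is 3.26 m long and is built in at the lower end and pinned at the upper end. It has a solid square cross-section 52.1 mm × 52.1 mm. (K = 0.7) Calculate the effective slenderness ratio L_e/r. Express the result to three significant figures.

I = a⁴/12 = 52.1⁴/12 = 6.140×10^5 mm⁴
A = 2.714×10^3 mm²;  r_min = √(I/A) = √(6.140×10^5/2.714×10^3) = 15.04 mm
L_e = K·L = 0.7 × 3.26 m = 2.282 m = 2282.0 mm
λ = L_e / r_min = 2282.0 / 15.04 = 152

λ ≈ 152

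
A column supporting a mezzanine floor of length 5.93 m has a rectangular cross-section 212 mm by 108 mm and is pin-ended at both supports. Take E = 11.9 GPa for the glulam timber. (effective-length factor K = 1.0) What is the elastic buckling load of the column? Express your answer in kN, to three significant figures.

Buckling occurs about the weak axis: I_min = h·b³/12 with b = 108 mm (the shorter side).
I_min = 212×108³/12 = 2.225×10^7 mm⁴
I = 2.225×10^7 mm⁴ = 2.225×10^-5 m⁴
Effective length L_e = K·L = 1 × 5.93 = 5.930 m
P_cr = π²EI / L_e² = π² × 11.9×10⁹ × 2.225×10^-5 / 5.930² = 7.433×10^4 N

P_cr ≈ 74.3 kN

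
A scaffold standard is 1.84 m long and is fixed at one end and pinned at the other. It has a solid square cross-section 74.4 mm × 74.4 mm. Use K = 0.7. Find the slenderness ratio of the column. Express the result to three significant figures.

λ ≈ 60.0

For a square r = a/√12 = 74.4/√12 = 21.48 mm
L_e = K·L = 0.7 × 1.84 m = 1.288 m = 1288.0 mm
λ = L_e / r_min = 1288.0 / 21.48 = 60.0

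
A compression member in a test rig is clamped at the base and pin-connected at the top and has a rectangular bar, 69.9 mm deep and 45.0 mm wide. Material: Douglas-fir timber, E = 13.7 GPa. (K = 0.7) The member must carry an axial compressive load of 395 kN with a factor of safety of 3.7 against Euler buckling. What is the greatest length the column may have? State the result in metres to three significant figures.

L_max ≈ 0.317 m

Buckling occurs about the weak axis: I_min = h·b³/12 with b = 45.0 mm (the shorter side).
I_min = 69.9×45.0³/12 = 5.308×10^5 mm⁴
I = 5.308×10^-7 m⁴
Required critical load P_cr = n·P = 3.7 × 395 = 1462 kN = 1.462×10^6 N
From P_cr = π²EI/(K·L)²:  L = (1/K)·√(π²EI/P_cr) = (1/0.7)·√(π²×1.37×10^10×5.308×10^-7/1.462×10^6)
L = 0.317 m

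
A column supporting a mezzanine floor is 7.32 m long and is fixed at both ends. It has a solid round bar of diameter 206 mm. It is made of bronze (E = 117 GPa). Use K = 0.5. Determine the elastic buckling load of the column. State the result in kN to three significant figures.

P_cr ≈ 7620 kN

I = πd⁴/64 = π×206⁴/64 = 8.840×10^7 mm⁴
I = 8.840×10^7 mm⁴ = 8.840×10^-5 m⁴
Effective length L_e = K·L = 0.5 × 7.32 = 3.660 m
P_cr = π²EI / L_e² = π² × 117×10⁹ × 8.840×10^-5 / 3.660² = 7.620×10^6 N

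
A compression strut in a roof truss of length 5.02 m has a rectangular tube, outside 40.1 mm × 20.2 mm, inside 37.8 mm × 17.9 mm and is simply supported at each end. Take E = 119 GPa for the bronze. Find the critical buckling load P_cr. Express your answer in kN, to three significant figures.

P_cr ≈ 0.442 kN

Weak-axis I_min = (h_o·b_o³ − h_i·b_i³)/12 with b_o = 20.2, b_i = 17.90 mm (shorter outer/inner sides).
I_min = (40.1×20.2³ − 37.80×17.90³)/12 = 9.477×10^3 mm⁴
I = 9.477×10^3 mm⁴ = 9.477×10^-9 m⁴
Effective length L_e = K·L = 1 × 5.02 = 5.020 m
P_cr = π²EI / L_e² = π² × 119×10⁹ × 9.477×10^-9 / 5.020² = 441.7 N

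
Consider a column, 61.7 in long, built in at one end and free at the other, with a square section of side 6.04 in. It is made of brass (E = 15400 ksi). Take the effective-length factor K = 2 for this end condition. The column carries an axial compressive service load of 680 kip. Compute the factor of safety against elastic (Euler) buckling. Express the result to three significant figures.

I = a⁴/12 = 6.04⁴/12 = 110.9 in⁴
Effective length L_e = K·L = 2 × 61.7 = 123.4 in
P_cr = π²EI / L_e² = π² × 15400×10³ × 110.9 / 123.4² = 1.107×10^6 lb
Factor of safety n = P_cr / P = 1107.0 / 680 = 1.63

n ≈ 1.63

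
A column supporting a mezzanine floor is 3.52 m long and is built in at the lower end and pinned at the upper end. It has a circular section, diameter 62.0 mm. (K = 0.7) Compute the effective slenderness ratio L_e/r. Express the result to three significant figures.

λ ≈ 159

For a solid circle r = d/4 = 62.0/4 = 15.50 mm
L_e = K·L = 0.7 × 3.52 m = 2.464 m = 2464.0 mm
λ = L_e / r_min = 2464.0 / 15.50 = 159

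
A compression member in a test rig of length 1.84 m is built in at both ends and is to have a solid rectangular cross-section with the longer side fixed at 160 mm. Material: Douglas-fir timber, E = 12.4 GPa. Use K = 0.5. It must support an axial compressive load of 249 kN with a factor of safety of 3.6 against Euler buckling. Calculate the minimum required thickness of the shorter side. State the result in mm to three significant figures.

b ≈ 77.5 mm

Required P_cr = n·P = 3.6 × 249 = 896.4 kN
L_e = K·L = 0.5 × 1.84 = 0.9200 m
Required I = P_cr·L_e²/(π²E) = 8.964×10^5 × 0.9200² / (π² × 1.24×10^10) = 6.199×10^-6 m⁴
I_req = 6.199×10^6 mm⁴
Rectangle, weak axis: I_min = h·b³/12 with h = 160 mm fixed  ⇒  b = (12I/h)^(1/3) = 77.5 mm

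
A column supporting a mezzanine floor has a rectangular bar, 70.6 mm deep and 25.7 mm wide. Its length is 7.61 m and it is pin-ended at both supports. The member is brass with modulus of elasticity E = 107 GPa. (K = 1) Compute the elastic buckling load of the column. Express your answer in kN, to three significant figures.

P_cr ≈ 1.82 kN

Buckling occurs about the weak axis: I_min = h·b³/12 with b = 25.7 mm (the shorter side).
I_min = 70.6×25.7³/12 = 9.987×10^4 mm⁴
I = 9.987×10^4 mm⁴ = 9.987×10^-8 m⁴
Effective length L_e = K·L = 1 × 7.61 = 7.610 m
P_cr = π²EI / L_e² = π² × 107×10⁹ × 9.987×10^-8 / 7.610² = 1.821×10^3 N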